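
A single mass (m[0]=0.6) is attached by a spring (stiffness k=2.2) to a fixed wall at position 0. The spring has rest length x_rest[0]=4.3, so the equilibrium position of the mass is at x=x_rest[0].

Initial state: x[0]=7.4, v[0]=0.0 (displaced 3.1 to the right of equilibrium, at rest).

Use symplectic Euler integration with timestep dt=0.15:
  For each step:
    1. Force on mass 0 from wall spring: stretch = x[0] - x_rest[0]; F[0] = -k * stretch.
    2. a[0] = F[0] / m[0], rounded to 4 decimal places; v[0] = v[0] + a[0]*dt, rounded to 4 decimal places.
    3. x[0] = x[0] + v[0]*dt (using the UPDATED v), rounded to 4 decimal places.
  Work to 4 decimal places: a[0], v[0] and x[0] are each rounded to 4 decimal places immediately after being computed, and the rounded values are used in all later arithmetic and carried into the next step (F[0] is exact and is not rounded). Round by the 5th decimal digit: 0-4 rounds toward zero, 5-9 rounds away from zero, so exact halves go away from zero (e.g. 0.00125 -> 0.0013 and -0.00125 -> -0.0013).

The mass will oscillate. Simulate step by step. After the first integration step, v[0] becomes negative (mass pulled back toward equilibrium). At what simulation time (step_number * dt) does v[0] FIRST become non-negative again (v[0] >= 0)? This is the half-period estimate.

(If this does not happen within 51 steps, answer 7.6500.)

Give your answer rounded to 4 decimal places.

Step 0: x=[7.4000] v=[0.0000]
Step 1: x=[7.1443] v=[-1.7050]
Step 2: x=[6.6539] v=[-3.2694]
Step 3: x=[5.9693] v=[-4.5641]
Step 4: x=[5.1470] v=[-5.4822]
Step 5: x=[4.2548] v=[-5.9481]
Step 6: x=[3.3663] v=[-5.9232]
Step 7: x=[2.5548] v=[-5.4097]
Step 8: x=[1.8873] v=[-4.4498]
Step 9: x=[1.4189] v=[-3.1228]
Step 10: x=[1.1882] v=[-1.5382]
Step 11: x=[1.2142] v=[0.1733]
First v>=0 after going negative at step 11, time=1.6500

Answer: 1.6500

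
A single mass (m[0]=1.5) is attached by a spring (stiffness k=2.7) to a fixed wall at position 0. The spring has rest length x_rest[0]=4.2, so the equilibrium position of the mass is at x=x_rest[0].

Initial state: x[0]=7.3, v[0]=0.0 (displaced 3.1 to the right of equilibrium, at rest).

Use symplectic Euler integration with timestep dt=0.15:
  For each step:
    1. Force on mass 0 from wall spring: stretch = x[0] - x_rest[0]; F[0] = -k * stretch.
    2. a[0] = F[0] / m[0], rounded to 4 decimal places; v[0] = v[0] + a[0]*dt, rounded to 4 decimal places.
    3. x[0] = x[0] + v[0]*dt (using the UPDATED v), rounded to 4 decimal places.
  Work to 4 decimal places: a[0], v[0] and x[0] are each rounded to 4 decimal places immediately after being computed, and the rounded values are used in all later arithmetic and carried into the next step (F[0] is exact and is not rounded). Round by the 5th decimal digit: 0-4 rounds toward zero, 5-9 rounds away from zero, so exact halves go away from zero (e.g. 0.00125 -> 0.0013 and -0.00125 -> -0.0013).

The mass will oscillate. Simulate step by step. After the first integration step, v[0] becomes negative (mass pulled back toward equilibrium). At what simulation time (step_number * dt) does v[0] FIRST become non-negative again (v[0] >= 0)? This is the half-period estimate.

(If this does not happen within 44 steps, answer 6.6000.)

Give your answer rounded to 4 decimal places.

Answer: 2.4000

Derivation:
Step 0: x=[7.3000] v=[0.0000]
Step 1: x=[7.1745] v=[-0.8370]
Step 2: x=[6.9285] v=[-1.6401]
Step 3: x=[6.5720] v=[-2.3768]
Step 4: x=[6.1194] v=[-3.0172]
Step 5: x=[5.5891] v=[-3.5354]
Step 6: x=[5.0025] v=[-3.9105]
Step 7: x=[4.3834] v=[-4.1272]
Step 8: x=[3.7569] v=[-4.1767]
Step 9: x=[3.1483] v=[-4.0571]
Step 10: x=[2.5823] v=[-3.7731]
Step 11: x=[2.0819] v=[-3.3363]
Step 12: x=[1.6672] v=[-2.7644]
Step 13: x=[1.3551] v=[-2.0806]
Step 14: x=[1.1582] v=[-1.3125]
Step 15: x=[1.0845] v=[-0.4912]
Step 16: x=[1.1370] v=[0.3500]
First v>=0 after going negative at step 16, time=2.4000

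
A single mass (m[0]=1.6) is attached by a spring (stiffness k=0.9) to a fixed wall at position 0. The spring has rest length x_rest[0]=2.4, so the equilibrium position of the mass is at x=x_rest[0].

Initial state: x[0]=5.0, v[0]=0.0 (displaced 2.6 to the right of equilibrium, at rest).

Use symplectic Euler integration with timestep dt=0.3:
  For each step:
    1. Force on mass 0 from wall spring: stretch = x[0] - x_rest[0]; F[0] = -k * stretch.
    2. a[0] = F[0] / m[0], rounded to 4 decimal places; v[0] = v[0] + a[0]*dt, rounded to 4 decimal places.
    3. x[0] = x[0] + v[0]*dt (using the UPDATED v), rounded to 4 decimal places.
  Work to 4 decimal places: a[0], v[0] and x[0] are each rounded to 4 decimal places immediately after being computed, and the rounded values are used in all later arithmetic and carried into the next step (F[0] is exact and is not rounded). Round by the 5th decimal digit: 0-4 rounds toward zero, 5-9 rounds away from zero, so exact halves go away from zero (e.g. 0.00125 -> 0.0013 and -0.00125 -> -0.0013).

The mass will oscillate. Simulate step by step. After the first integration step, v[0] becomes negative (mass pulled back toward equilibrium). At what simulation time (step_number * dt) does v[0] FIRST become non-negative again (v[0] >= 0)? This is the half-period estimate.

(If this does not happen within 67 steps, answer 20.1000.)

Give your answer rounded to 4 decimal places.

Step 0: x=[5.0000] v=[0.0000]
Step 1: x=[4.8684] v=[-0.4388]
Step 2: x=[4.6118] v=[-0.8554]
Step 3: x=[4.2432] v=[-1.2286]
Step 4: x=[3.7813] v=[-1.5396]
Step 5: x=[3.2495] v=[-1.7727]
Step 6: x=[2.6747] v=[-1.9160]
Step 7: x=[2.0860] v=[-1.9624]
Step 8: x=[1.5132] v=[-1.9094]
Step 9: x=[0.9853] v=[-1.7598]
Step 10: x=[0.5290] v=[-1.5211]
Step 11: x=[0.1674] v=[-1.2054]
Step 12: x=[-0.0812] v=[-0.8287]
Step 13: x=[-0.2042] v=[-0.4100]
Step 14: x=[-0.1954] v=[0.0295]
First v>=0 after going negative at step 14, time=4.2000

Answer: 4.2000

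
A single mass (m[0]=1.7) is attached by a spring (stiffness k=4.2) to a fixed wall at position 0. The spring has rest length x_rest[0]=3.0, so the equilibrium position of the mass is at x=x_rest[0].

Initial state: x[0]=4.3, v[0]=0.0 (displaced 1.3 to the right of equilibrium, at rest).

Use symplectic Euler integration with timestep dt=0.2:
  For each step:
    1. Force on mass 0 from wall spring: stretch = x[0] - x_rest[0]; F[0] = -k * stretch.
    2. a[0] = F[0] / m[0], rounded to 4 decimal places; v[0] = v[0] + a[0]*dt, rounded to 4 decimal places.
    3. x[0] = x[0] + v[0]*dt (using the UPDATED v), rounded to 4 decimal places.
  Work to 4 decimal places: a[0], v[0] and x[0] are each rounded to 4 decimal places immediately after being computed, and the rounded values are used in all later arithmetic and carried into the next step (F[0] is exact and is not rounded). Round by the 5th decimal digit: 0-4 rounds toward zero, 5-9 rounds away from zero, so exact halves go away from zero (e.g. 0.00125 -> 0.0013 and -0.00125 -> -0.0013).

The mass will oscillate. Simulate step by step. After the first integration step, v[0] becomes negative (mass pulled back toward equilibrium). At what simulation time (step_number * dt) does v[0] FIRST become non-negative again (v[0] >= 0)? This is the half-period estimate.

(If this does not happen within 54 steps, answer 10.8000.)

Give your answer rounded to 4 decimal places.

Step 0: x=[4.3000] v=[0.0000]
Step 1: x=[4.1715] v=[-0.6424]
Step 2: x=[3.9272] v=[-1.2213]
Step 3: x=[3.5913] v=[-1.6794]
Step 4: x=[3.1970] v=[-1.9716]
Step 5: x=[2.7832] v=[-2.0689]
Step 6: x=[2.3908] v=[-1.9618]
Step 7: x=[2.0586] v=[-1.6608]
Step 8: x=[1.8195] v=[-1.1956]
Step 9: x=[1.6970] v=[-0.6123]
Step 10: x=[1.7033] v=[0.0315]
First v>=0 after going negative at step 10, time=2.0000

Answer: 2.0000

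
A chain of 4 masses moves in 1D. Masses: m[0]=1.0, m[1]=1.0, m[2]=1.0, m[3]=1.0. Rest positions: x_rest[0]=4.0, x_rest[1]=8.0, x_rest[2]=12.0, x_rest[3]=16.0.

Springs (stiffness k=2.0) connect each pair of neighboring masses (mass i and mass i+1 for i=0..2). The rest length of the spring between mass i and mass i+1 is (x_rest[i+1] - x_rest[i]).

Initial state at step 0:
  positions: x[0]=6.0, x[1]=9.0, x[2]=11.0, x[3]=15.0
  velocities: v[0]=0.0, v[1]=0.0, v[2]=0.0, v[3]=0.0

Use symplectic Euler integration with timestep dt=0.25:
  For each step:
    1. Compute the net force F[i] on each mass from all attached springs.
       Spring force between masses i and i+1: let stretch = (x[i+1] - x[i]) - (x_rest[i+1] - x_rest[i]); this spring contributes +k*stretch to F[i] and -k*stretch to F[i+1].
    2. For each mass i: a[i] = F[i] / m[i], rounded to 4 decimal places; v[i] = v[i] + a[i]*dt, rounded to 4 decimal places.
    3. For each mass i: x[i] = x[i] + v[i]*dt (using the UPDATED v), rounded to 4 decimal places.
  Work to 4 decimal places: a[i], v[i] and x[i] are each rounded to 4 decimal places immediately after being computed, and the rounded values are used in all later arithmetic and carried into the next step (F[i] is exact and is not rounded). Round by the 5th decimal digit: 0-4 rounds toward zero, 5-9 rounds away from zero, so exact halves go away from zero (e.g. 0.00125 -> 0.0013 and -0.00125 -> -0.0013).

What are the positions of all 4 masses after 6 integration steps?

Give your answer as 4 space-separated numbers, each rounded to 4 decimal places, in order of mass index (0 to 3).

Step 0: x=[6.0000 9.0000 11.0000 15.0000] v=[0.0000 0.0000 0.0000 0.0000]
Step 1: x=[5.8750 8.8750 11.2500 15.0000] v=[-0.5000 -0.5000 1.0000 0.0000]
Step 2: x=[5.6250 8.6719 11.6719 15.0313] v=[-1.0000 -0.8125 1.6875 0.1250]
Step 3: x=[5.2559 8.4629 12.1387 15.1426] v=[-1.4766 -0.8360 1.8672 0.4453]
Step 4: x=[4.7876 8.3125 12.5215 15.3785] v=[-1.8731 -0.6016 1.5313 0.9434]
Step 5: x=[4.2599 8.2476 12.7353 15.7572] v=[-2.1107 -0.2596 0.8553 1.5149]
Step 6: x=[3.7307 8.2452 12.7659 16.2582] v=[-2.1169 -0.0096 0.1224 2.0040]

Answer: 3.7307 8.2452 12.7659 16.2582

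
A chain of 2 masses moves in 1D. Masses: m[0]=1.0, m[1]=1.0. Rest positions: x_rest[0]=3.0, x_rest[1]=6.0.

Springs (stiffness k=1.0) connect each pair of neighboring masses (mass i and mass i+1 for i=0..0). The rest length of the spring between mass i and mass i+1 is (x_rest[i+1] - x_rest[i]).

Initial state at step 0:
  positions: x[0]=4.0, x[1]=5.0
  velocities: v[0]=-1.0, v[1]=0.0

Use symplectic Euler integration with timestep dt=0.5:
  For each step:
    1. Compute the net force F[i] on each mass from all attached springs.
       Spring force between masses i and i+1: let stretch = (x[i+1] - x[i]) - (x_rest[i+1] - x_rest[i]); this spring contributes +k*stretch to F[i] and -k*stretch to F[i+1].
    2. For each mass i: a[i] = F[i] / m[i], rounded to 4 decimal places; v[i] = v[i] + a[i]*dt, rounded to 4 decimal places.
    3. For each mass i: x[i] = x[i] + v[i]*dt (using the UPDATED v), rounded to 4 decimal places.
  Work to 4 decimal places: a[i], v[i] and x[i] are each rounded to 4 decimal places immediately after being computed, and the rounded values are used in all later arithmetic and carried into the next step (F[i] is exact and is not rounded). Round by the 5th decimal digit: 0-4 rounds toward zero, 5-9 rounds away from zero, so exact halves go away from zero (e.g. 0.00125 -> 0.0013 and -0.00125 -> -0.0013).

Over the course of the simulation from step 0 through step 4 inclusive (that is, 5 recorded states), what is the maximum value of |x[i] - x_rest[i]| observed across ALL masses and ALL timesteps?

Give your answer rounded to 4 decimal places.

Step 0: x=[4.0000 5.0000] v=[-1.0000 0.0000]
Step 1: x=[3.0000 5.5000] v=[-2.0000 1.0000]
Step 2: x=[1.8750 6.1250] v=[-2.2500 1.2500]
Step 3: x=[1.0625 6.4375] v=[-1.6250 0.6250]
Step 4: x=[0.8438 6.1563] v=[-0.4375 -0.5625]
Max displacement = 2.1562

Answer: 2.1562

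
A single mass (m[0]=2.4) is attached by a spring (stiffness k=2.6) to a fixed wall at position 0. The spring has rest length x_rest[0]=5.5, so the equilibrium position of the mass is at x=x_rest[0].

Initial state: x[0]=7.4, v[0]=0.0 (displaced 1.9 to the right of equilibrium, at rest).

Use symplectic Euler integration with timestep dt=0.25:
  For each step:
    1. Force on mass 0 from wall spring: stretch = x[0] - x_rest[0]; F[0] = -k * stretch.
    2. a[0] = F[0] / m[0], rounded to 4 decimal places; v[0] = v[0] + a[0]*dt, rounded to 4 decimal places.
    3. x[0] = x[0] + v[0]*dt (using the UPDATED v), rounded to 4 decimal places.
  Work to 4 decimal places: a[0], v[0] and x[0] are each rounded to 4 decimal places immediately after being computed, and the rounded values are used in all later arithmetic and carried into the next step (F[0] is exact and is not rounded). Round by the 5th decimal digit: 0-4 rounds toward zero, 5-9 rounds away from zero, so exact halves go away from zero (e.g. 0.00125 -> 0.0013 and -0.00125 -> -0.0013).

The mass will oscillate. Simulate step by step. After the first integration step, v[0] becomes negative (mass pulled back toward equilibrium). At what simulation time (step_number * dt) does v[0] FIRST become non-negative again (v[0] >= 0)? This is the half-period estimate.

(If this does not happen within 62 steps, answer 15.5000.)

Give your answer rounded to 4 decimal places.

Step 0: x=[7.4000] v=[0.0000]
Step 1: x=[7.2714] v=[-0.5146]
Step 2: x=[7.0228] v=[-0.9944]
Step 3: x=[6.6711] v=[-1.4068]
Step 4: x=[6.2401] v=[-1.7240]
Step 5: x=[5.7590] v=[-1.9245]
Step 6: x=[5.2603] v=[-1.9947]
Step 7: x=[4.7779] v=[-1.9298]
Step 8: x=[4.3444] v=[-1.7342]
Step 9: x=[3.9891] v=[-1.4212]
Step 10: x=[3.7361] v=[-1.0120]
Step 11: x=[3.6025] v=[-0.5343]
Step 12: x=[3.5974] v=[-0.0204]
Step 13: x=[3.7211] v=[0.4949]
First v>=0 after going negative at step 13, time=3.2500

Answer: 3.2500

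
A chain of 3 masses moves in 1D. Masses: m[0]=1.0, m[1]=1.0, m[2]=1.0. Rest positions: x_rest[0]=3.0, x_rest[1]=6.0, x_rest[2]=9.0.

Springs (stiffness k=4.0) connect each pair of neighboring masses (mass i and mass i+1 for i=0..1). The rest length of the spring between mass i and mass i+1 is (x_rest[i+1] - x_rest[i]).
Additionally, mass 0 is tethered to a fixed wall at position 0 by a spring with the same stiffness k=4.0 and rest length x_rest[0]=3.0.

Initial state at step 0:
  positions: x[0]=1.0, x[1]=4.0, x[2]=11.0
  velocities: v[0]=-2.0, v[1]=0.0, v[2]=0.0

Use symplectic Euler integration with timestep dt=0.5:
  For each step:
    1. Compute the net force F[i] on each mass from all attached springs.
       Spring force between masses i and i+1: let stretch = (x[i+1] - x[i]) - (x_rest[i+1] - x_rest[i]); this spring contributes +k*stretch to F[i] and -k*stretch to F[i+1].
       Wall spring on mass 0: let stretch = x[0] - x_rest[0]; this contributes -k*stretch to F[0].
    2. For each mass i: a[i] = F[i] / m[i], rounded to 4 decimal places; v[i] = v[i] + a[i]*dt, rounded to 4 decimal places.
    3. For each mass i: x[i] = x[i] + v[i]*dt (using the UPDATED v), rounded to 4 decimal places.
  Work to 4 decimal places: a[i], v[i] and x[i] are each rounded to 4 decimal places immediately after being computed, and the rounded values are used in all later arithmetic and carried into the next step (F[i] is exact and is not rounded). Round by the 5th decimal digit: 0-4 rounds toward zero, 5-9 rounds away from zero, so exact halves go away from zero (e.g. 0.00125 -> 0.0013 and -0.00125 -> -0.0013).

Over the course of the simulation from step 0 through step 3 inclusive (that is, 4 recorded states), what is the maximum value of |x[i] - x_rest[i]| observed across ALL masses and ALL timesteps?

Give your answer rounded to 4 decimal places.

Step 0: x=[1.0000 4.0000 11.0000] v=[-2.0000 0.0000 0.0000]
Step 1: x=[2.0000 8.0000 7.0000] v=[2.0000 8.0000 -8.0000]
Step 2: x=[7.0000 5.0000 7.0000] v=[10.0000 -6.0000 0.0000]
Step 3: x=[3.0000 6.0000 8.0000] v=[-8.0000 2.0000 2.0000]
Max displacement = 4.0000

Answer: 4.0000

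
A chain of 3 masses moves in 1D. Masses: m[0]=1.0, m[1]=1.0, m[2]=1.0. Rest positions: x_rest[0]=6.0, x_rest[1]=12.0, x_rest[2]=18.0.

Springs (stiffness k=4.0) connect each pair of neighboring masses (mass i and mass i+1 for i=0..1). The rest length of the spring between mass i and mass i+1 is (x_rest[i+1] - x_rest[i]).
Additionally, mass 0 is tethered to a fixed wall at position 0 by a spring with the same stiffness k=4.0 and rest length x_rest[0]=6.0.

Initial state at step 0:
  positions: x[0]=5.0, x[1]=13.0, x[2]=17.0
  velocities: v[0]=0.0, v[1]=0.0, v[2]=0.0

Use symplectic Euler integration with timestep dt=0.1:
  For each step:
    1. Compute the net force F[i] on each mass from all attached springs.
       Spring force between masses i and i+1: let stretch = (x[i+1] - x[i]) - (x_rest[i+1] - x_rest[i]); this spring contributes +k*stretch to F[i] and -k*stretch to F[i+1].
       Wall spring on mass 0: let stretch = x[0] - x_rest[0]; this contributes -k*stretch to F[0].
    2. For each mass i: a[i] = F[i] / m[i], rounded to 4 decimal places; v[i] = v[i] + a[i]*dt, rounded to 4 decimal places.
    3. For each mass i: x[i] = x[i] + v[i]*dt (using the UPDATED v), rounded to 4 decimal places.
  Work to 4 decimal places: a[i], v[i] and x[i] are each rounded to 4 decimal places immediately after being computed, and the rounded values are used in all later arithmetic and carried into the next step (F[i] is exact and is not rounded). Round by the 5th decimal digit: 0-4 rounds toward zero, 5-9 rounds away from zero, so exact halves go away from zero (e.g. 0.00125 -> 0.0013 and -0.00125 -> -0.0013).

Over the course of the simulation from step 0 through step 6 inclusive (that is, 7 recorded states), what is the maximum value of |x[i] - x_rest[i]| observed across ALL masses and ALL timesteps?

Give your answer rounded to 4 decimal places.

Answer: 1.1146

Derivation:
Step 0: x=[5.0000 13.0000 17.0000] v=[0.0000 0.0000 0.0000]
Step 1: x=[5.1200 12.8400 17.0800] v=[1.2000 -1.6000 0.8000]
Step 2: x=[5.3440 12.5408 17.2304] v=[2.2400 -2.9920 1.5040]
Step 3: x=[5.6421 12.1413 17.4332] v=[2.9811 -3.9949 2.0282]
Step 4: x=[5.9745 11.6935 17.6643] v=[3.3239 -4.4778 2.3114]
Step 5: x=[6.2967 11.2558 17.8966] v=[3.2217 -4.3771 2.3231]
Step 6: x=[6.5654 10.8854 18.1033] v=[2.6867 -3.7044 2.0668]
Max displacement = 1.1146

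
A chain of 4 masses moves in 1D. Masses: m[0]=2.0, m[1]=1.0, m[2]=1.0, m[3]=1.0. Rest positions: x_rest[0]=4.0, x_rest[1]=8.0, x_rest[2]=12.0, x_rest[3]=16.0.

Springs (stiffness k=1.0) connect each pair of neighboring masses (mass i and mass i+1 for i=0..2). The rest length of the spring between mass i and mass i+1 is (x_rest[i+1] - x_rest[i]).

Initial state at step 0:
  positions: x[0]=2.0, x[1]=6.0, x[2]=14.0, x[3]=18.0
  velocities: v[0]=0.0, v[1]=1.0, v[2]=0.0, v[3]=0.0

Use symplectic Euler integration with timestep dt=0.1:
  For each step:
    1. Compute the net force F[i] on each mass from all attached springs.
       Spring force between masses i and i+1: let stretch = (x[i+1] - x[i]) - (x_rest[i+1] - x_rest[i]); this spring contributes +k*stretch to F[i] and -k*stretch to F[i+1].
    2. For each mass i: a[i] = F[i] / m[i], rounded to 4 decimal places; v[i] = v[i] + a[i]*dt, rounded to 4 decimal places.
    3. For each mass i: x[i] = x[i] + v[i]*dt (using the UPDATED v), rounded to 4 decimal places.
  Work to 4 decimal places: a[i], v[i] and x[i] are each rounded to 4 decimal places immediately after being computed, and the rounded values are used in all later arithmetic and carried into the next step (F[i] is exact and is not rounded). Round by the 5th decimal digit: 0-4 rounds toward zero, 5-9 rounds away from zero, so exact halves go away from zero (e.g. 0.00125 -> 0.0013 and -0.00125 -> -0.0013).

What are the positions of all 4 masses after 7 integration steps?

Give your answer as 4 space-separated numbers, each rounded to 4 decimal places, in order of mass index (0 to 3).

Step 0: x=[2.0000 6.0000 14.0000 18.0000] v=[0.0000 1.0000 0.0000 0.0000]
Step 1: x=[2.0000 6.1400 13.9600 18.0000] v=[0.0000 1.4000 -0.4000 0.0000]
Step 2: x=[2.0007 6.3168 13.8822 17.9996] v=[0.0070 1.7680 -0.7780 -0.0040]
Step 3: x=[2.0030 6.5261 13.7699 17.9980] v=[0.0228 2.0929 -1.1228 -0.0157]
Step 4: x=[2.0079 6.7626 13.6275 17.9942] v=[0.0490 2.3650 -1.4244 -0.0385]
Step 5: x=[2.0166 7.0202 13.4601 17.9867] v=[0.0867 2.5760 -1.6742 -0.0752]
Step 6: x=[2.0303 7.2922 13.2736 17.9739] v=[0.1369 2.7196 -1.8655 -0.1279]
Step 7: x=[2.0503 7.5714 13.0742 17.9541] v=[0.2000 2.7916 -1.9936 -0.1979]

Answer: 2.0503 7.5714 13.0742 17.9541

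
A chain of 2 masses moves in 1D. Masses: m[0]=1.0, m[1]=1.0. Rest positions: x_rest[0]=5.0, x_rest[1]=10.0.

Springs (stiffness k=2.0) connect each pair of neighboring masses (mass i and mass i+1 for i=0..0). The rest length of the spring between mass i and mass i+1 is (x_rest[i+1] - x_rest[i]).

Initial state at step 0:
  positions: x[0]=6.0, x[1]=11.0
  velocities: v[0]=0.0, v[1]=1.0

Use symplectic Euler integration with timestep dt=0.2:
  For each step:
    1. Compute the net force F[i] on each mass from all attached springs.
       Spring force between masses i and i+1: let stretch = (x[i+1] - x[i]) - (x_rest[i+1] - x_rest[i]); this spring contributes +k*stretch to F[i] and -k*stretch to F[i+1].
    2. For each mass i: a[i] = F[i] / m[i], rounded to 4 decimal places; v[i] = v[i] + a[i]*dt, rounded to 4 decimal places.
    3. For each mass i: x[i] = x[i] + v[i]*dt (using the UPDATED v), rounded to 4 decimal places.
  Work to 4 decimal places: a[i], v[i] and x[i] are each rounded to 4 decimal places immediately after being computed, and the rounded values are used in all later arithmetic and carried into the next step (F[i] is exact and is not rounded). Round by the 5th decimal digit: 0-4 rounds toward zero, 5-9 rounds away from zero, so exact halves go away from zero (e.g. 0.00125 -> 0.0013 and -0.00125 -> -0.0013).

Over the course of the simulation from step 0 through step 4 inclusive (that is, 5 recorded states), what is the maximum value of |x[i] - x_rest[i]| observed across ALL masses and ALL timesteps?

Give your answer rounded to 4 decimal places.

Answer: 1.6550

Derivation:
Step 0: x=[6.0000 11.0000] v=[0.0000 1.0000]
Step 1: x=[6.0000 11.2000] v=[0.0000 1.0000]
Step 2: x=[6.0160 11.3840] v=[0.0800 0.9200]
Step 3: x=[6.0614 11.5386] v=[0.2272 0.7728]
Step 4: x=[6.1450 11.6550] v=[0.4181 0.5819]
Max displacement = 1.6550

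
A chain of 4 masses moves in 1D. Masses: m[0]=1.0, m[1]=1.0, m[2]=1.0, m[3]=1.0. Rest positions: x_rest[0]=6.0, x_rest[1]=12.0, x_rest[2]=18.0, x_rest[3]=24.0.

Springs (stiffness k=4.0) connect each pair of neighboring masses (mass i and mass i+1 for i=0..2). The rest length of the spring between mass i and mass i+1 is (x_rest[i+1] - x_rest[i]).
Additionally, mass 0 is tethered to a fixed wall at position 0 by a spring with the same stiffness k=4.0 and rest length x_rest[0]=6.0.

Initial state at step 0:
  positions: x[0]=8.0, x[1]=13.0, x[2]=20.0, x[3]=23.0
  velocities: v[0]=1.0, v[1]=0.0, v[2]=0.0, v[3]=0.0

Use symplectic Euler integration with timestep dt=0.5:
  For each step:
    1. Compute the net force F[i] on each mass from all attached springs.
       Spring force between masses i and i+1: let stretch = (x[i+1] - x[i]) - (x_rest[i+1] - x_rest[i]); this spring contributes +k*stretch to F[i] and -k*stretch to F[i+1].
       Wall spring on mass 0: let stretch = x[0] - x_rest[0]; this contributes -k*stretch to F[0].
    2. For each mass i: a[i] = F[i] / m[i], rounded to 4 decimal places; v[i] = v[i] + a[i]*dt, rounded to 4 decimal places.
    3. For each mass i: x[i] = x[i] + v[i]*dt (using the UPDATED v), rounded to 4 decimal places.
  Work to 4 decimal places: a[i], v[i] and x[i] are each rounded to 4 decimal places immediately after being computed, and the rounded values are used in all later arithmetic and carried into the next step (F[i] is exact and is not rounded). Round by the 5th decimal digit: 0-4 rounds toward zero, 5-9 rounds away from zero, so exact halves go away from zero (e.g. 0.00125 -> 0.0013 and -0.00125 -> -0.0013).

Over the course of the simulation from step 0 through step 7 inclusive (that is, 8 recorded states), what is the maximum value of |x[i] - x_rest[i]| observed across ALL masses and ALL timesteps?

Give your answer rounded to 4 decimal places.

Answer: 4.0000

Derivation:
Step 0: x=[8.0000 13.0000 20.0000 23.0000] v=[1.0000 0.0000 0.0000 0.0000]
Step 1: x=[5.5000 15.0000 16.0000 26.0000] v=[-5.0000 4.0000 -8.0000 6.0000]
Step 2: x=[7.0000 8.5000 21.0000 25.0000] v=[3.0000 -13.0000 10.0000 -2.0000]
Step 3: x=[3.0000 13.0000 17.5000 26.0000] v=[-8.0000 9.0000 -7.0000 2.0000]
Step 4: x=[6.0000 12.0000 18.0000 24.5000] v=[6.0000 -2.0000 1.0000 -3.0000]
Step 5: x=[9.0000 11.0000 19.0000 22.5000] v=[6.0000 -2.0000 2.0000 -4.0000]
Step 6: x=[5.0000 16.0000 15.5000 23.0000] v=[-8.0000 10.0000 -7.0000 1.0000]
Step 7: x=[7.0000 9.5000 20.0000 22.0000] v=[4.0000 -13.0000 9.0000 -2.0000]
Max displacement = 4.0000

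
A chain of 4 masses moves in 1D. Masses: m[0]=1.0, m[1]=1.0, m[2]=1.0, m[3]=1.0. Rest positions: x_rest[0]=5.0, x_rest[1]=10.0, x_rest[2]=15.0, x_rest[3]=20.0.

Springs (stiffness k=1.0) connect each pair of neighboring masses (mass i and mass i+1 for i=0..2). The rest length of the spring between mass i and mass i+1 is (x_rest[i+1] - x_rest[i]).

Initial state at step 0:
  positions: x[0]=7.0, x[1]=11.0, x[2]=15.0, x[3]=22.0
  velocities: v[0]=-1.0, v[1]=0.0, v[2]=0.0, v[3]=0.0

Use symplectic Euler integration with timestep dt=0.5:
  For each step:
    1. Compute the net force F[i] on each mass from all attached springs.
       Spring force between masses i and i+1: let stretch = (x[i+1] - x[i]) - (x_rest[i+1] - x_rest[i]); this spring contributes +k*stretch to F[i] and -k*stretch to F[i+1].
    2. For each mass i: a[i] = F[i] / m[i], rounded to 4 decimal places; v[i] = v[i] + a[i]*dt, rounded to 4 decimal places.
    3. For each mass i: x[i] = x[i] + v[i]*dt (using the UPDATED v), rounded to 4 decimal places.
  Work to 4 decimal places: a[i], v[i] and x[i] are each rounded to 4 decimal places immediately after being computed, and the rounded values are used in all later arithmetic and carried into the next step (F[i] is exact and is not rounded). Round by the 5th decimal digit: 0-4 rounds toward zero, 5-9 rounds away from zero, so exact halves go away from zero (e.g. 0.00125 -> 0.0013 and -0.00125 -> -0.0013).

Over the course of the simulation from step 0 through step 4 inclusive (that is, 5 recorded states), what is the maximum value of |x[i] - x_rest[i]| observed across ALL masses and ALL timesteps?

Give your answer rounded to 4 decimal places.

Answer: 2.3282

Derivation:
Step 0: x=[7.0000 11.0000 15.0000 22.0000] v=[-1.0000 0.0000 0.0000 0.0000]
Step 1: x=[6.2500 11.0000 15.7500 21.5000] v=[-1.5000 0.0000 1.5000 -1.0000]
Step 2: x=[5.4375 11.0000 16.7500 20.8125] v=[-1.6250 0.0000 2.0000 -1.3750]
Step 3: x=[4.7656 11.0469 17.3282 20.3594] v=[-1.3438 0.0938 1.1563 -0.9063]
Step 4: x=[4.4140 11.0938 17.0938 20.3985] v=[-0.7032 0.0938 -0.4688 0.0781]
Max displacement = 2.3282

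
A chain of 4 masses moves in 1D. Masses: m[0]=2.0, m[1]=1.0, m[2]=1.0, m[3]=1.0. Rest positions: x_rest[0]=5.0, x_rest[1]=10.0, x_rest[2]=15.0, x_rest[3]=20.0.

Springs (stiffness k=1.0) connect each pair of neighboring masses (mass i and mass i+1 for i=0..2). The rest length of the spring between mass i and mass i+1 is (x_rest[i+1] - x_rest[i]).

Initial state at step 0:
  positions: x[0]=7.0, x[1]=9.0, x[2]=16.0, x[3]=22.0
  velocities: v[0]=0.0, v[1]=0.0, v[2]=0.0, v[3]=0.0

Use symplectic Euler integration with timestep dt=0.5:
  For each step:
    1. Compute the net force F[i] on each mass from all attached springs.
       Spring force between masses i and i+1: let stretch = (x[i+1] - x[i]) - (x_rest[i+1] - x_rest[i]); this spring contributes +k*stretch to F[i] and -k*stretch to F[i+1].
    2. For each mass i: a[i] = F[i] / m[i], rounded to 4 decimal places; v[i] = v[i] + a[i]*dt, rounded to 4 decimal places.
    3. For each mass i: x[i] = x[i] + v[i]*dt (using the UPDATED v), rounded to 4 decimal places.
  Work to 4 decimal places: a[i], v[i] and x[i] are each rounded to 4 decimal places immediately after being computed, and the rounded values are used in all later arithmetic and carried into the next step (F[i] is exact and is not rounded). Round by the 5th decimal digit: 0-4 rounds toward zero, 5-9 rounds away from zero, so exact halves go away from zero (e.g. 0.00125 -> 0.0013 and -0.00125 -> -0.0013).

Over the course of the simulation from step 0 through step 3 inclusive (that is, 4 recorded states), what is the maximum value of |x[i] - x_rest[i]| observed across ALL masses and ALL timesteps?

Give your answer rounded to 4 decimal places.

Answer: 3.1290

Derivation:
Step 0: x=[7.0000 9.0000 16.0000 22.0000] v=[0.0000 0.0000 0.0000 0.0000]
Step 1: x=[6.6250 10.2500 15.7500 21.7500] v=[-0.7500 2.5000 -0.5000 -0.5000]
Step 2: x=[6.0781 11.9688 15.6250 21.2500] v=[-1.0938 3.4375 -0.2500 -1.0000]
Step 3: x=[5.6426 13.1290 15.9922 20.5938] v=[-0.8711 2.3203 0.7344 -1.3125]
Max displacement = 3.1290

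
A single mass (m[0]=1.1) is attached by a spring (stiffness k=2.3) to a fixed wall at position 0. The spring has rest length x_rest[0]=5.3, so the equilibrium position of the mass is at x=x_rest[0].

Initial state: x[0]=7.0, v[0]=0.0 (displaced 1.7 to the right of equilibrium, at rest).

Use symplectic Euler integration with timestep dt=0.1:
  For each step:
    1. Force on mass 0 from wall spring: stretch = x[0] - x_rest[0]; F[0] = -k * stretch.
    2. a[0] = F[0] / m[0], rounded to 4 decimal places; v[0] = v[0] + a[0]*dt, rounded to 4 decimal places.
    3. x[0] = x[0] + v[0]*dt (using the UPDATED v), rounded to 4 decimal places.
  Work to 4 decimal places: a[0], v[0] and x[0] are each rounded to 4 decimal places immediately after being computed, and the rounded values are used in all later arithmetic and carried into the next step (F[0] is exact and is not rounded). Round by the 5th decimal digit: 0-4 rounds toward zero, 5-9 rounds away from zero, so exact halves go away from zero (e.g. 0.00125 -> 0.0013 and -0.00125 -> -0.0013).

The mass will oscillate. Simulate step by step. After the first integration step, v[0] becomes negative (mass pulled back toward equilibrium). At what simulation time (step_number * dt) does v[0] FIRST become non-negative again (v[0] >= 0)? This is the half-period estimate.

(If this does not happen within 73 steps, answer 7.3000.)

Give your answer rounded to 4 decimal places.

Step 0: x=[7.0000] v=[0.0000]
Step 1: x=[6.9645] v=[-0.3555]
Step 2: x=[6.8942] v=[-0.7035]
Step 3: x=[6.7905] v=[-1.0368]
Step 4: x=[6.6557] v=[-1.3485]
Step 5: x=[6.4925] v=[-1.6320]
Step 6: x=[6.3044] v=[-1.8813]
Step 7: x=[6.0953] v=[-2.0913]
Step 8: x=[5.8695] v=[-2.2576]
Step 9: x=[5.6318] v=[-2.3767]
Step 10: x=[5.3872] v=[-2.4461]
Step 11: x=[5.1408] v=[-2.4643]
Step 12: x=[4.8977] v=[-2.4310]
Step 13: x=[4.6630] v=[-2.3469]
Step 14: x=[4.4416] v=[-2.2137]
Step 15: x=[4.2382] v=[-2.0342]
Step 16: x=[4.0570] v=[-1.8122]
Step 17: x=[3.9018] v=[-1.5523]
Step 18: x=[3.7758] v=[-1.2600]
Step 19: x=[3.6817] v=[-0.9413]
Step 20: x=[3.6214] v=[-0.6029]
Step 21: x=[3.5962] v=[-0.2519]
Step 22: x=[3.6066] v=[0.1044]
First v>=0 after going negative at step 22, time=2.2000

Answer: 2.2000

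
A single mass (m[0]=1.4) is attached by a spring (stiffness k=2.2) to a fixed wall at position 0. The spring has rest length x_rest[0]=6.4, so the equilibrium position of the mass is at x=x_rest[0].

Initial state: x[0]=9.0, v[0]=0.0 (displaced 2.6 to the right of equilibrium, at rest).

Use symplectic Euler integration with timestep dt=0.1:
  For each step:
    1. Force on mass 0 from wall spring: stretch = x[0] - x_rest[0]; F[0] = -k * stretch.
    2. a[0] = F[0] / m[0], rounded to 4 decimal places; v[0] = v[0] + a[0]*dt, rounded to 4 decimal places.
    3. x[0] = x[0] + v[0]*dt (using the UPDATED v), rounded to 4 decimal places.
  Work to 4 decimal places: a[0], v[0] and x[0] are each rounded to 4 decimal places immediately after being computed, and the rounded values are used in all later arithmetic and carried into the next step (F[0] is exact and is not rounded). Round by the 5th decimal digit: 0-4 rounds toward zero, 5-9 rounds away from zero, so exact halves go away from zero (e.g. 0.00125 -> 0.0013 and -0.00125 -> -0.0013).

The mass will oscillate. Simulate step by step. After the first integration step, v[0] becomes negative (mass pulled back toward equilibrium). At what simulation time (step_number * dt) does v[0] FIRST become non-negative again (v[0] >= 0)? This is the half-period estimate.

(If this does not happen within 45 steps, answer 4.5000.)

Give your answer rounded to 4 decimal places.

Answer: 2.6000

Derivation:
Step 0: x=[9.0000] v=[0.0000]
Step 1: x=[8.9591] v=[-0.4086]
Step 2: x=[8.8780] v=[-0.8107]
Step 3: x=[8.7580] v=[-1.2001]
Step 4: x=[8.6009] v=[-1.5706]
Step 5: x=[8.4093] v=[-1.9165]
Step 6: x=[8.1861] v=[-2.2323]
Step 7: x=[7.9348] v=[-2.5130]
Step 8: x=[7.6594] v=[-2.7542]
Step 9: x=[7.3642] v=[-2.9521]
Step 10: x=[7.0538] v=[-3.1036]
Step 11: x=[6.7332] v=[-3.2063]
Step 12: x=[6.4073] v=[-3.2587]
Step 13: x=[6.0813] v=[-3.2599]
Step 14: x=[5.7603] v=[-3.2098]
Step 15: x=[5.4494] v=[-3.1093]
Step 16: x=[5.1534] v=[-2.9599]
Step 17: x=[4.8770] v=[-2.7640]
Step 18: x=[4.6245] v=[-2.5247]
Step 19: x=[4.3999] v=[-2.2457]
Step 20: x=[4.2068] v=[-1.9314]
Step 21: x=[4.0481] v=[-1.5868]
Step 22: x=[3.9264] v=[-1.2172]
Step 23: x=[3.8436] v=[-0.8285]
Step 24: x=[3.8009] v=[-0.4268]
Step 25: x=[3.7991] v=[-0.0184]
Step 26: x=[3.8381] v=[0.3903]
First v>=0 after going negative at step 26, time=2.6000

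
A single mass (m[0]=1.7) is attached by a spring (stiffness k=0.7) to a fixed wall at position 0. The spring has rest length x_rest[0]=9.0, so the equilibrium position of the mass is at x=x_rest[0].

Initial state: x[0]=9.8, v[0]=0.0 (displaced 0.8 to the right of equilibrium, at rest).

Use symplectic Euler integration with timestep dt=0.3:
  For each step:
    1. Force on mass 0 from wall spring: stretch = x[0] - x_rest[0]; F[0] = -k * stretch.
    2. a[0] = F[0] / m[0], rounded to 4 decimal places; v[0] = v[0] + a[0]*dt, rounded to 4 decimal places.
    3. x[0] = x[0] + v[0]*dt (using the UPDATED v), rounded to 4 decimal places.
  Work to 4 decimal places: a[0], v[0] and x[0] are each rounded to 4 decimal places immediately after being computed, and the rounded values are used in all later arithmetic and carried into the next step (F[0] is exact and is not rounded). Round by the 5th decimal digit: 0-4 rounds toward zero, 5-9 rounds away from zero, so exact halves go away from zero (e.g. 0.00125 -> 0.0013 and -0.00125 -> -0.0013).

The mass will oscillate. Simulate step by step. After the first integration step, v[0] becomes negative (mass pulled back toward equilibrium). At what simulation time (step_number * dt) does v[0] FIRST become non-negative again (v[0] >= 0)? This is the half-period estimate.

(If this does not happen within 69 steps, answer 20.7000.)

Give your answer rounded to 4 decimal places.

Answer: 5.1000

Derivation:
Step 0: x=[9.8000] v=[0.0000]
Step 1: x=[9.7704] v=[-0.0988]
Step 2: x=[9.7122] v=[-0.1940]
Step 3: x=[9.6276] v=[-0.2820]
Step 4: x=[9.5198] v=[-0.3595]
Step 5: x=[9.3927] v=[-0.4237]
Step 6: x=[9.2510] v=[-0.4722]
Step 7: x=[9.1000] v=[-0.5032]
Step 8: x=[8.9453] v=[-0.5156]
Step 9: x=[8.7926] v=[-0.5089]
Step 10: x=[8.6476] v=[-0.4833]
Step 11: x=[8.5157] v=[-0.4398]
Step 12: x=[8.4017] v=[-0.3800]
Step 13: x=[8.3099] v=[-0.3061]
Step 14: x=[8.2437] v=[-0.2208]
Step 15: x=[8.2055] v=[-0.1274]
Step 16: x=[8.1967] v=[-0.0293]
Step 17: x=[8.2177] v=[0.0699]
First v>=0 after going negative at step 17, time=5.1000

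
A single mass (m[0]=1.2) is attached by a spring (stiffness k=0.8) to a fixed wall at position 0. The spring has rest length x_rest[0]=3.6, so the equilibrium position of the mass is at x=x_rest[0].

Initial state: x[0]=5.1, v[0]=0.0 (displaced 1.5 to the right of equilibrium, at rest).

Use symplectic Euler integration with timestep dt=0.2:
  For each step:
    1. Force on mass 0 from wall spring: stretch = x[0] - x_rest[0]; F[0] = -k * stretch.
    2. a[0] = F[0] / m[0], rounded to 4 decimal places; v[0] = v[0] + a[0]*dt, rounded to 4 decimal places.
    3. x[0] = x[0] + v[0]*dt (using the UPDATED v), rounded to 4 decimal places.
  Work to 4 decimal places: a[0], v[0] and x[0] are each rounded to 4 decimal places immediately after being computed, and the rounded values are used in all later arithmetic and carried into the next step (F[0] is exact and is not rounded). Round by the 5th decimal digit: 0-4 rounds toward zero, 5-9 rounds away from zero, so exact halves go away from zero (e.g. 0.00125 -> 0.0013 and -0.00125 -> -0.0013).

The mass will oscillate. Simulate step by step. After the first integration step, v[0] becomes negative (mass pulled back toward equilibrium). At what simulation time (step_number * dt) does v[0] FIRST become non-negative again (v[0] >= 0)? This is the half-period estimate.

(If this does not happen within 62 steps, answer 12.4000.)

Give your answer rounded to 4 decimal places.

Answer: 4.0000

Derivation:
Step 0: x=[5.1000] v=[0.0000]
Step 1: x=[5.0600] v=[-0.2000]
Step 2: x=[4.9811] v=[-0.3947]
Step 3: x=[4.8653] v=[-0.5788]
Step 4: x=[4.7158] v=[-0.7475]
Step 5: x=[4.5365] v=[-0.8963]
Step 6: x=[4.3323] v=[-1.0212]
Step 7: x=[4.1085] v=[-1.1188]
Step 8: x=[3.8712] v=[-1.1866]
Step 9: x=[3.6266] v=[-1.2228]
Step 10: x=[3.3813] v=[-1.2263]
Step 11: x=[3.1419] v=[-1.1971]
Step 12: x=[2.9147] v=[-1.1360]
Step 13: x=[2.7058] v=[-1.0446]
Step 14: x=[2.5207] v=[-0.9254]
Step 15: x=[2.3644] v=[-0.7815]
Step 16: x=[2.2410] v=[-0.6168]
Step 17: x=[2.1539] v=[-0.4356]
Step 18: x=[2.1053] v=[-0.2428]
Step 19: x=[2.0966] v=[-0.0435]
Step 20: x=[2.1280] v=[0.1570]
First v>=0 after going negative at step 20, time=4.0000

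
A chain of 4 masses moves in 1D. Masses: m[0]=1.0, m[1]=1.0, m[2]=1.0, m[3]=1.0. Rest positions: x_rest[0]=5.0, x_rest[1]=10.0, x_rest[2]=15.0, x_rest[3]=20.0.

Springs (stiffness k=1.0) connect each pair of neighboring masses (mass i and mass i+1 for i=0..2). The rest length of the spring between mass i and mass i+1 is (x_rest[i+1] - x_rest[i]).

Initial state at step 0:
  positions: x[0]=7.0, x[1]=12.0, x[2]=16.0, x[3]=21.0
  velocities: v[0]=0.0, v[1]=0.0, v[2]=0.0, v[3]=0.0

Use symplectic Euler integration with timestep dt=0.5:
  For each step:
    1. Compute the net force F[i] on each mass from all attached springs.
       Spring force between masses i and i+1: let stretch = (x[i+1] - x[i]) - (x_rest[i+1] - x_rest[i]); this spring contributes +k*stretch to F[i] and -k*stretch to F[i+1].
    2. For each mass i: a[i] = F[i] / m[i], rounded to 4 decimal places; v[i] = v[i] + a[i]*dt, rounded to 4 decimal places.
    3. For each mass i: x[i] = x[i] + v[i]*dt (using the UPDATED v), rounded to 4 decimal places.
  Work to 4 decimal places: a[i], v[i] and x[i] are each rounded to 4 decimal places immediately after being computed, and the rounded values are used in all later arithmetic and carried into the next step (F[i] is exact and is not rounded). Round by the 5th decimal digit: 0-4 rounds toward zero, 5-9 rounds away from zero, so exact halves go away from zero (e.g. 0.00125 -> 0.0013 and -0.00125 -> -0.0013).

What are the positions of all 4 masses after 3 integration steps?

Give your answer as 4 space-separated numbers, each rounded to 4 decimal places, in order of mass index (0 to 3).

Answer: 6.7500 11.2813 16.7188 21.2500

Derivation:
Step 0: x=[7.0000 12.0000 16.0000 21.0000] v=[0.0000 0.0000 0.0000 0.0000]
Step 1: x=[7.0000 11.7500 16.2500 21.0000] v=[0.0000 -0.5000 0.5000 0.0000]
Step 2: x=[6.9375 11.4375 16.5625 21.0625] v=[-0.1250 -0.6250 0.6250 0.1250]
Step 3: x=[6.7500 11.2813 16.7188 21.2500] v=[-0.3750 -0.3125 0.3125 0.3750]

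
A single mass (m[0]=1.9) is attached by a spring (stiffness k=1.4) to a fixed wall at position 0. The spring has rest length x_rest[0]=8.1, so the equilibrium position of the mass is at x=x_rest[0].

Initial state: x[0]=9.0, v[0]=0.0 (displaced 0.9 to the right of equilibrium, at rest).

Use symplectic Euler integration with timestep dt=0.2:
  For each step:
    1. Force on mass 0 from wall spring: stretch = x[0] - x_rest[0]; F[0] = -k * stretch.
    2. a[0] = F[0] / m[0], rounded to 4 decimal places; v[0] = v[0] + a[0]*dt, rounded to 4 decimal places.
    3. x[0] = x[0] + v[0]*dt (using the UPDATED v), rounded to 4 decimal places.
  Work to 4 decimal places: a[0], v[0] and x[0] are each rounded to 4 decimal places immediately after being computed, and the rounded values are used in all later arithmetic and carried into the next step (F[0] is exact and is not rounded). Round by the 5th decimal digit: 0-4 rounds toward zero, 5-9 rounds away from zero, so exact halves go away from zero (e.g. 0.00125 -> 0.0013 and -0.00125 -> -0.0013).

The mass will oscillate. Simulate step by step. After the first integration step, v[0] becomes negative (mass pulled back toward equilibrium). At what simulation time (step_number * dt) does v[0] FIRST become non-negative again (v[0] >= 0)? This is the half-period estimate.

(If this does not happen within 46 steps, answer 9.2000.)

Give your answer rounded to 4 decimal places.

Step 0: x=[9.0000] v=[0.0000]
Step 1: x=[8.9735] v=[-0.1326]
Step 2: x=[8.9212] v=[-0.2613]
Step 3: x=[8.8447] v=[-0.3823]
Step 4: x=[8.7463] v=[-0.4920]
Step 5: x=[8.6289] v=[-0.5872]
Step 6: x=[8.4959] v=[-0.6651]
Step 7: x=[8.3512] v=[-0.7234]
Step 8: x=[8.1991] v=[-0.7604]
Step 9: x=[8.0441] v=[-0.7750]
Step 10: x=[7.8907] v=[-0.7668]
Step 11: x=[7.7435] v=[-0.7360]
Step 12: x=[7.6068] v=[-0.6835]
Step 13: x=[7.4846] v=[-0.6108]
Step 14: x=[7.3806] v=[-0.5201]
Step 15: x=[7.2978] v=[-0.4141]
Step 16: x=[7.2386] v=[-0.2959]
Step 17: x=[7.2048] v=[-0.1690]
Step 18: x=[7.1974] v=[-0.0371]
Step 19: x=[7.2166] v=[0.0959]
First v>=0 after going negative at step 19, time=3.8000

Answer: 3.8000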